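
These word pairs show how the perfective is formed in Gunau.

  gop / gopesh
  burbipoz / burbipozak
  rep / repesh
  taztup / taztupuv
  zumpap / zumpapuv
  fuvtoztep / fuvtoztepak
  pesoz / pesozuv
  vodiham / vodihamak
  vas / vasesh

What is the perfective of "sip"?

sipesh

gop and taztup both end in -p yet inflect differently (gopesh, taztupuv), so the final letter is not what conditions the rule; the number of vowels is.
"sip" has 1 vowel. The stems with 1 vowel (vas → vasesh, gop → gopesh, rep → repesh) add -esh.
So sip → sipesh.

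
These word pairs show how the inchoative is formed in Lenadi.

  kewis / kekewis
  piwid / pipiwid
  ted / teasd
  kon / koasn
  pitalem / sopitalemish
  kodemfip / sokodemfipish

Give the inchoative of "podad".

"podad" has 2 vowels. The stems with 2 vowels (piwid → pipiwid, kewis → kekewis) repeat the first consonant+vowel as a prefix.
So podad → popodad.

popodad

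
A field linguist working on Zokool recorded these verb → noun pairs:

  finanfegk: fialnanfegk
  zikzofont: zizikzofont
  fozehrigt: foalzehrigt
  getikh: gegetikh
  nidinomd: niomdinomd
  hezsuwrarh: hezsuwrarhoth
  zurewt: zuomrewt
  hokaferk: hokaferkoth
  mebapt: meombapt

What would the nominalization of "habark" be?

habarkoth

zikzofont and fozehrigt both end in -t yet inflect differently (zizikzofont, foalzehrigt), so the final letter is not what conditions the rule; the second-to-last letter is.
"habark" has second-to-last letter 'r'. The stems whose second-to-last letter is 'r' (hezsuwrarh → hezsuwrarhoth, hokaferk → hokaferkoth) add -oth.
The other patterns: stems whose second-to-last letter is 'k' or 'n' repeat the first consonant+vowel as a prefix; stems whose second-to-last letter is 'g' insert -al- after the first vowel; stems whose second-to-last letter is 'm', 'p' or 'w' insert -om- after the first vowel.
So habark → habarkoth.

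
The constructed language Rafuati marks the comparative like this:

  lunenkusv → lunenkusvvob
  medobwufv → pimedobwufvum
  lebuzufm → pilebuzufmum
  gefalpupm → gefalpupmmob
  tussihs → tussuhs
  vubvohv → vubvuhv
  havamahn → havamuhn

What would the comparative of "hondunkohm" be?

vubvohv and medobwufv both end in -v yet inflect differently (vubvuhv, pimedobwufvum), so the final letter is not what conditions the rule; the second-to-last letter is.
"hondunkohm" has second-to-last letter 'h'. The stems whose second-to-last letter is 'h' (havamahn → havamuhn, vubvohv → vubvuhv, tussihs → tussuhs) change the last vowel to 'u'.
So hondunkohm → hondunkuhm.

hondunkuhm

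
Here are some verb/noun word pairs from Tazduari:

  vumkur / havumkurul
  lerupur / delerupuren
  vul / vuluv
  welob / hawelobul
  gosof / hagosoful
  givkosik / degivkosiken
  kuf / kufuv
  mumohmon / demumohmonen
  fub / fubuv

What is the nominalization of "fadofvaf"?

fub and welob both end in -b yet inflect differently (fubuv, hawelobul), so the final letter is not what conditions the rule; the number of vowels is.
"fadofvaf" has 3 vowels. The stems with 3 vowels (givkosik → degivkosiken, lerupur → delerupuren, mumohmon → demumohmonen) add de- … -en around the stem.
So fadofvaf → defadofvafen.

defadofvafen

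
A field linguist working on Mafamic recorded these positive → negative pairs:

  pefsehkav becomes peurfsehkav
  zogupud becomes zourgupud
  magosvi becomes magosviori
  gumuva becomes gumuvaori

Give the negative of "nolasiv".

nourlasiv

pefsehkav and gumuva both have last vowel 'a' yet inflect differently (peurfsehkav, gumuvaori), so the last vowel is not what conditions the rule; whether the stem ends in a vowel or a consonant is.
"nolasiv" ends in a consonant. The stems ending in a consonant (pefsehkav → peurfsehkav, zogupud → zourgupud) insert -ur- after the first vowel.
So nolasiv → nourlasiv.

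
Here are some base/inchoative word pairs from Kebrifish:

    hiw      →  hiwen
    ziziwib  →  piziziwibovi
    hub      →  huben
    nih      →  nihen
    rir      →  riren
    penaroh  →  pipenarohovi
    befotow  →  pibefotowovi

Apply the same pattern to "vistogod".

pivistogodovi

hiw and befotow both end in -w yet inflect differently (hiwen, pibefotowovi), so the final letter is not what conditions the rule; the number of vowels is.
"vistogod" has 3 vowels. The stems with 3 vowels (befotow → pibefotowovi, penaroh → pipenarohovi, ziziwib → piziziwibovi) add pi- … -ovi around the stem.
The other pattern: stems with 1 vowel add -en.
So vistogod → pivistogodovi.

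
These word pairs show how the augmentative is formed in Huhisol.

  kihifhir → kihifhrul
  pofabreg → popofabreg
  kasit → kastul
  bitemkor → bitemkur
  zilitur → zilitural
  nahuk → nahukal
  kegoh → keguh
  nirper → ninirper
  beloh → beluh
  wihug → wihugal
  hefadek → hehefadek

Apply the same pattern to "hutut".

"hutut" has last vowel 'u'. The stems whose last vowel is 'u' (wihug → wihugal, zilitur → zilitural, nahuk → nahukal) add -al.
The other patterns: stems whose last vowel is 'o' change the last vowel to 'u'; stems whose last vowel is 'e' repeat the first consonant+vowel as a prefix; stems whose last vowel is 'i' delete the last vowel and add -ul.
So hutut → hututal.

hututal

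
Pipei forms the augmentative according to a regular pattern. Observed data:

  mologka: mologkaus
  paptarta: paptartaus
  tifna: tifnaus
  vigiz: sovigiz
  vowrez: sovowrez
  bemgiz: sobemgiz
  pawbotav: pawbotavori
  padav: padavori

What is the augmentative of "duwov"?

"duwov" ends in -v. The stems ending in -v (pawbotav → pawbotavori, padav → padavori) add -ori.
So duwov → duwovori.

duwovori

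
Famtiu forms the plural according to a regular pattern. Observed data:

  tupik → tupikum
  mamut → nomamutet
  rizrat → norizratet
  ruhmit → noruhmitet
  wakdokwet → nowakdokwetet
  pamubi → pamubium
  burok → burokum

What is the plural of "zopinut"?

nozopinutet

ruhmit and pamubi both have last vowel 'i' yet inflect differently (noruhmitet, pamubium), so the last vowel is not what conditions the rule; the final letter is.
"zopinut" ends in -t. The stems ending in -t (mamut → nomamutet, rizrat → norizratet, ruhmit → noruhmitet) add no- … -et around the stem.
The other pattern: stems ending in -i or -k add -um.
So zopinut → nozopinutet.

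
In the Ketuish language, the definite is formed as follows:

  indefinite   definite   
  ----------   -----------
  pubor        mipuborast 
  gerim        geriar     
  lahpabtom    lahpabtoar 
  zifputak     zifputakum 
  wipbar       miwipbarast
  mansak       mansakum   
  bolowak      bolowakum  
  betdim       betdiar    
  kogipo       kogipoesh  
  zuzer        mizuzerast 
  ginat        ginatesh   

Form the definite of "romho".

romhoesh

"romho" ends in -o. The one such stem in the data (kogipo → kogipoesh) adds -esh, so the same rule applies.
So romho → romhoesh.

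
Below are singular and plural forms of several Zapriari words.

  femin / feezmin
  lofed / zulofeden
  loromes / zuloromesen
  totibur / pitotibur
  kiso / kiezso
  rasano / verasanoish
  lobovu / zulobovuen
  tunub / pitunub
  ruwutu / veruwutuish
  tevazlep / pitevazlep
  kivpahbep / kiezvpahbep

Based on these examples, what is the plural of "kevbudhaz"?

keezvbudhaz

rasano and kiso both end in -o yet inflect differently (verasanoish, kiezso), so the final letter is not what conditions the rule; the first letter is.
"kevbudhaz" begins with k-. The stems beginning with k- (kiso → kiezso, kivpahbep → kiezvpahbep) insert -ez- after the first vowel.
The other patterns: stems beginning with r- add ve- … -ish around the stem; stems beginning with t- add the prefix pi-; stems beginning with l- add zu- … -en around the stem.
So kevbudhaz → keezvbudhaz.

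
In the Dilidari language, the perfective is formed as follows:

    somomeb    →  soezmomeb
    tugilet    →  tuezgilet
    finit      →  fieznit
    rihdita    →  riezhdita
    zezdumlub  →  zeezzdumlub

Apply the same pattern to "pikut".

Every pair shown (somomeb → soezmomeb, tugilet → tuezgilet, finit → fieznit, …) follows the same rule: insert -ez- after the first vowel.
So pikut → piezkut.

piezkut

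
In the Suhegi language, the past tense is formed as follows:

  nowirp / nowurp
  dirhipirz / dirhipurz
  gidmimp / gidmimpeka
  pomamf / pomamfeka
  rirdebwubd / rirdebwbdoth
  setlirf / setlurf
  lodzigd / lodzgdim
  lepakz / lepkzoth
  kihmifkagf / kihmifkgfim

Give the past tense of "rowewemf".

"rowewemf" has second-to-last letter 'm'. The stems whose second-to-last letter is 'm' (gidmimp → gidmimpeka, pomamf → pomamfeka) add -eka.
So rowewemf → rowewemfeka.

rowewemfeka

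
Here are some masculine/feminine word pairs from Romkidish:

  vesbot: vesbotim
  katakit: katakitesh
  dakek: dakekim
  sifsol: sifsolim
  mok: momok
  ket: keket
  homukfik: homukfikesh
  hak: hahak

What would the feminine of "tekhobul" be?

tekhobulesh

"tekhobul" has 3 vowels. The stems with 3 vowels (katakit → katakitesh, homukfik → homukfikesh) add -esh.
The other patterns: stems with 1 vowel repeat the first consonant+vowel as a prefix; stems with 2 vowels add -im.
So tekhobul → tekhobulesh.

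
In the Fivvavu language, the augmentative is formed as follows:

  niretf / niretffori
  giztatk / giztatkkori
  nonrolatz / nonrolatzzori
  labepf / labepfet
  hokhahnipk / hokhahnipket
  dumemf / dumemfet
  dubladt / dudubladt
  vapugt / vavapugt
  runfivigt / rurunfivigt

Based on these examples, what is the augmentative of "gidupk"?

niretf and labepf both end in -f yet inflect differently (niretffori, labepfet), so the final letter is not what conditions the rule; the second-to-last letter is.
"gidupk" has second-to-last letter 'p'. The stems whose second-to-last letter is 'p' (labepf → labepfet, hokhahnipk → hokhahnipket) add -et.
So gidupk → gidupket.

gidupket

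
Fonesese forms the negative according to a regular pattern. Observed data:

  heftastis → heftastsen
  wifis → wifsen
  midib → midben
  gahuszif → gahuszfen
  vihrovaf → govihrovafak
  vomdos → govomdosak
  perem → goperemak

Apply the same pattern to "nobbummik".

nobbummken

gahuszif and vihrovaf both end in -f yet inflect differently (gahuszfen, govihrovafak), so the final letter is not what conditions the rule; the last vowel is.
"nobbummik" has last vowel 'i'. The stems whose last vowel is 'i' (heftastis → heftastsen, wifis → wifsen, midib → midben) delete the last vowel and add -en.
The other pattern: stems whose last vowel is 'a', 'e' or 'o' add go- … -ak around the stem.
So nobbummik → nobbummken.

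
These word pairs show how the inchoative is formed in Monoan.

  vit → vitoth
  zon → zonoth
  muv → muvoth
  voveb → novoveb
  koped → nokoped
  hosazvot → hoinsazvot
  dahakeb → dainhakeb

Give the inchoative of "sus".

susoth

vit and hosazvot both end in -t yet inflect differently (vitoth, hoinsazvot), so the final letter is not what conditions the rule; the number of vowels is.
"sus" has 1 vowel. The stems with 1 vowel (vit → vitoth, zon → zonoth, muv → muvoth) add -oth.
So sus → susoth.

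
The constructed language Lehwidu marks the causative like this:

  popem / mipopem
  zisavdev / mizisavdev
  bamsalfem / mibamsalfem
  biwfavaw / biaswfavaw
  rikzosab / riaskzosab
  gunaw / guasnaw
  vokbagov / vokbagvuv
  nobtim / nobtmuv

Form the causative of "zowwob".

zisavdev and vokbagov both end in -v yet inflect differently (mizisavdev, vokbagvuv), so the final letter is not what conditions the rule; the last vowel is.
"zowwob" has last vowel 'o'. The one such stem in the data (vokbagov → vokbagvuv) deletes the last vowel and adds -uv (as does nobtim), so the same rule applies.
The other patterns: stems whose last vowel is 'e' add the prefix mi-; stems whose last vowel is 'a' insert -as- after the first vowel.
So zowwob → zowwbuv.

zowwbuv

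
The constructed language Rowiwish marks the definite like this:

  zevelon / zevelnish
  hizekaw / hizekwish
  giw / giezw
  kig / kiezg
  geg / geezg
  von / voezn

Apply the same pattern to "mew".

hizekaw and giw both end in -w yet inflect differently (hizekwish, giezw), so the final letter is not what conditions the rule; the number of vowels is.
"mew" has 1 vowel. The stems with 1 vowel (giw → giezw, geg → geezg, kig → kiezg) insert -ez- after the first vowel.
So mew → meezw.

meezw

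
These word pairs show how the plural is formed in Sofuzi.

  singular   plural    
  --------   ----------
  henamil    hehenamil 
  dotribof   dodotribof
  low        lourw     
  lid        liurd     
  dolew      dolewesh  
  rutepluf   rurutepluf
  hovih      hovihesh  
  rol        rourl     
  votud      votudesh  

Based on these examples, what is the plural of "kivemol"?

kikivemol

lid and votud both end in -d yet inflect differently (liurd, votudesh), so the final letter is not what conditions the rule; the number of vowels is.
"kivemol" has 3 vowels. The stems with 3 vowels (dotribof → dodotribof, rutepluf → rurutepluf, henamil → hehenamil) repeat the first consonant+vowel as a prefix.
So kivemol → kikivemol.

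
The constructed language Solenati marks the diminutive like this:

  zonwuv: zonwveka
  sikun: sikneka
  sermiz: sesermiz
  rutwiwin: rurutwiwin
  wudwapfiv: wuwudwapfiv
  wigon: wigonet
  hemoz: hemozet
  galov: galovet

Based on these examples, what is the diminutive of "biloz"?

sikun and rutwiwin both end in -n yet inflect differently (sikneka, rurutwiwin), so the final letter is not what conditions the rule; the last vowel is.
"biloz" has last vowel 'o'. The stems whose last vowel is 'o' (wigon → wigonet, hemoz → hemozet, galov → galovet) add -et.
The other patterns: stems whose last vowel is 'u' delete the last vowel and add -eka; stems whose last vowel is 'i' repeat the first consonant+vowel as a prefix.
So biloz → bilozet.

bilozet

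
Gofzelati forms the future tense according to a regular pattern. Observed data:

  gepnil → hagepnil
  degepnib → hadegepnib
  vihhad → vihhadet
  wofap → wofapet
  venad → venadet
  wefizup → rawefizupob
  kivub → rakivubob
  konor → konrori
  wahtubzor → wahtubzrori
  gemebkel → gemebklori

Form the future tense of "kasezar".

kasezaret

wofap and wefizup both end in -p yet inflect differently (wofapet, rawefizupob), so the final letter is not what conditions the rule; the last vowel is.
"kasezar" has last vowel 'a'. The stems whose last vowel is 'a' (vihhad → vihhadet, wofap → wofapet, venad → venadet) add -et.
So kasezar → kasezaret.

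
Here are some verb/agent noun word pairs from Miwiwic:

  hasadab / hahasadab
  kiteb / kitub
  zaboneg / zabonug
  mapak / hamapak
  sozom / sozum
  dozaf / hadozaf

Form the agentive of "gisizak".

hasadab and kiteb both end in -b yet inflect differently (hahasadab, kitub), so the final letter is not what conditions the rule; the last vowel is.
"gisizak" has last vowel 'a'. The stems whose last vowel is 'a' (mapak → hamapak, hasadab → hahasadab, dozaf → hadozaf) add the prefix ha-.
So gisizak → hagisizak.

hagisizak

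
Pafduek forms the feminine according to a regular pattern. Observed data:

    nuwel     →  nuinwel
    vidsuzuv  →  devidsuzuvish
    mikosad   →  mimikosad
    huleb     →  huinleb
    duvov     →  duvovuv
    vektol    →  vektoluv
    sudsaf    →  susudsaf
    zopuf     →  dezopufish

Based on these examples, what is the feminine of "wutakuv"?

dewutakuvish

nuwel and vektol both end in -l yet inflect differently (nuinwel, vektoluv), so the final letter is not what conditions the rule; the last vowel is.
"wutakuv" has last vowel 'u'. The stems whose last vowel is 'u' (vidsuzuv → devidsuzuvish, zopuf → dezopufish) add de- … -ish around the stem.
The other patterns: stems whose last vowel is 'e' insert -in- after the first vowel; stems whose last vowel is 'a' repeat the first consonant+vowel as a prefix; stems whose last vowel is 'o' add -uv.
So wutakuv → dewutakuvish.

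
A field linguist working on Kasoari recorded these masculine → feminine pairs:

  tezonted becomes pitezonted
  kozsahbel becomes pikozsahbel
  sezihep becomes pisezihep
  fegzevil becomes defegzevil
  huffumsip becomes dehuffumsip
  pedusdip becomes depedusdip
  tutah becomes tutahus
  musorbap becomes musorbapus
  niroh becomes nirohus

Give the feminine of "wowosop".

kozsahbel and fegzevil both end in -l yet inflect differently (pikozsahbel, defegzevil), so the final letter is not what conditions the rule; the last vowel is.
"wowosop" has last vowel 'o'. The one such stem in the data (niroh → nirohus) adds -us, so the same rule applies.
The other patterns: stems whose last vowel is 'e' add the prefix pi-; stems whose last vowel is 'i' add the prefix de-.
So wowosop → wowosopus.

wowosopus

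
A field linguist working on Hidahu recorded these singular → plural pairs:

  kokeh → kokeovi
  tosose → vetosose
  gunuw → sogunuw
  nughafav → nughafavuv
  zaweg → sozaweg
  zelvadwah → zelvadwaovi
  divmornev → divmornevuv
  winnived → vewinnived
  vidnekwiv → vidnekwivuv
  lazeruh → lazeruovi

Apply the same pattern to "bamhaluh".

bamhaluovi

zaweg and kokeh both have last vowel 'e' yet inflect differently (sozaweg, kokeovi), so the last vowel is not what conditions the rule; the final letter is.
"bamhaluh" ends in -h. The stems ending in -h (kokeh → kokeovi, zelvadwah → zelvadwaovi, lazeruh → lazeruovi) drop the final letter and add -ovi.
So bamhaluh → bamhaluovi.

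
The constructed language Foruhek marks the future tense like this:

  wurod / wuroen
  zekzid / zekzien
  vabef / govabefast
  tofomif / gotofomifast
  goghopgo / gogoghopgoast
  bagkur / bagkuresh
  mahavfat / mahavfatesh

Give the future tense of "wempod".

wempoen

zekzid and tofomif both have last vowel 'i' yet inflect differently (zekzien, gotofomifast), so the last vowel is not what conditions the rule; the final letter is.
"wempod" ends in -d. The stems ending in -d (wurod → wuroen, zekzid → zekzien) drop the final letter and add -en.
So wempod → wempoen.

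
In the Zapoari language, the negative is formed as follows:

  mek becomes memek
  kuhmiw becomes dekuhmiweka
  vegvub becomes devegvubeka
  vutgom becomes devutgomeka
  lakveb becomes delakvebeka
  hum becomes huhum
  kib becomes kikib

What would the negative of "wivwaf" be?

dewivwafeka

"wivwaf" has 2 vowels. The stems with 2 vowels (vutgom → devutgomeka, lakveb → delakvebeka, kuhmiw → dekuhmiweka) add de- … -eka around the stem.
So wivwaf → dewivwafeka.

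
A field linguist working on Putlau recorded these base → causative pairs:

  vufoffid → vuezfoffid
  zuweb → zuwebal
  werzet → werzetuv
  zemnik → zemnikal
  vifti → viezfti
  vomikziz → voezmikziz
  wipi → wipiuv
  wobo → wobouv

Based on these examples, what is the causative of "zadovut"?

"zadovut" begins with z-. The stems beginning with z- (zuweb → zuwebal, zemnik → zemnikal) add -al.
The other patterns: stems beginning with v- insert -ez- after the first vowel; stems beginning with w- add -uv.
So zadovut → zadovutal.

zadovutal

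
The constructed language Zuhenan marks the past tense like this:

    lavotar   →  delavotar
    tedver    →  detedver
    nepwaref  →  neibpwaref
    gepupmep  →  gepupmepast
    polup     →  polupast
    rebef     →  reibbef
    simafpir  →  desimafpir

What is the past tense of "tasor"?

detasor

tedver and nepwaref both have last vowel 'e' yet inflect differently (detedver, neibpwaref), so the last vowel is not what conditions the rule; the final letter is.
"tasor" ends in -r. The stems ending in -r (lavotar → delavotar, tedver → detedver, simafpir → desimafpir) add the prefix de-.
The other patterns: stems ending in -f insert -ib- after the first vowel; stems ending in -p add -ast.
So tasor → detasor.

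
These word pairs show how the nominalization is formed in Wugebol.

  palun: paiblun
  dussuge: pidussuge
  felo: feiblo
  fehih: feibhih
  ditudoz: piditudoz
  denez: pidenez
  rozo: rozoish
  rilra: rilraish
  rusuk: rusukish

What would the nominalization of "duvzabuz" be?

piduvzabuz

rozo and felo both end in -o yet inflect differently (rozoish, feiblo), so the final letter is not what conditions the rule; the first letter is.
"duvzabuz" begins with d-. The stems beginning with d- (ditudoz → piditudoz, denez → pidenez, dussuge → pidussuge) add the prefix pi-.
The other patterns: stems beginning with r- add -ish; stems beginning with f- or p- insert -ib- after the first vowel.
So duvzabuz → piduvzabuz.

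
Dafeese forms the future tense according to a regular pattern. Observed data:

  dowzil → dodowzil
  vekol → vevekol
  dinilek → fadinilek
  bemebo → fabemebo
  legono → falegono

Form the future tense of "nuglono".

fanuglono

vekol and bemebo both have last vowel 'o' yet inflect differently (vevekol, fabemebo), so the last vowel is not what conditions the rule; the final letter is.
"nuglono" ends in -o. The stems ending in -o (bemebo → fabemebo, legono → falegono) add the prefix fa-.
The other pattern: stems ending in -l repeat the first consonant+vowel as a prefix.
So nuglono → fanuglono.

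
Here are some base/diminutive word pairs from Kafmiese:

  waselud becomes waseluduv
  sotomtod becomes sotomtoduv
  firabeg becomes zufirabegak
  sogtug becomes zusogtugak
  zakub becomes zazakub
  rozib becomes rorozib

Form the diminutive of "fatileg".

"fatileg" ends in -g. The stems ending in -g (firabeg → zufirabegak, sogtug → zusogtugak) add zu- … -ak around the stem.
The other patterns: stems ending in -d add -uv; stems ending in -b repeat the first consonant+vowel as a prefix.
So fatileg → zufatilegak.

zufatilegak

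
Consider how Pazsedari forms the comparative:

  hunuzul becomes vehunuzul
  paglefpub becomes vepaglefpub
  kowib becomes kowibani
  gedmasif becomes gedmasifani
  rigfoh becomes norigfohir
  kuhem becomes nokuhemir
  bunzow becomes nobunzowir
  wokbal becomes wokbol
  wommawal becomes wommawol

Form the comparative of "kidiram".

paglefpub and kowib both end in -b yet inflect differently (vepaglefpub, kowibani), so the final letter is not what conditions the rule; the last vowel is.
"kidiram" has last vowel 'a'. The stems whose last vowel is 'a' (wokbal → wokbol, wommawal → wommawol) change the last vowel to 'o'.
So kidiram → kidirom.

kidirom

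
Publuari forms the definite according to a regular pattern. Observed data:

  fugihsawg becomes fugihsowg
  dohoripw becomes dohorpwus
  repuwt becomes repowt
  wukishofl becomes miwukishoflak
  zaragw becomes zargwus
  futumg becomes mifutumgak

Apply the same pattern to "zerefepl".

fugihsawg and futumg both end in -g yet inflect differently (fugihsowg, mifutumgak), so the final letter is not what conditions the rule; the second-to-last letter is.
"zerefepl" has second-to-last letter 'p'. The one such stem in the data (dohoripw → dohorpwus) deletes the last vowel and adds -us (as does zaragw), so the same rule applies.
The other patterns: stems whose second-to-last letter is 'w' change the last vowel to 'o'; stems whose second-to-last letter is 'f' or 'm' add mi- … -ak around the stem.
So zerefepl → zerefplus.

zerefplus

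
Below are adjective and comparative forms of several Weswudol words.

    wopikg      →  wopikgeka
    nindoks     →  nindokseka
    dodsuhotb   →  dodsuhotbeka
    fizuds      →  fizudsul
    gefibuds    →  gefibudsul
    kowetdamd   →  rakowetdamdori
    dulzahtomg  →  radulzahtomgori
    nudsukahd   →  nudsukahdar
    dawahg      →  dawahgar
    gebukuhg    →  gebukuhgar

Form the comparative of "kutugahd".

"kutugahd" has second-to-last letter 'h'. The stems whose second-to-last letter is 'h' (nudsukahd → nudsukahdar, dawahg → dawahgar, gebukuhg → gebukuhgar) add -ar.
The other patterns: stems whose second-to-last letter is 'k' or 't' add -eka; stems whose second-to-last letter is 'd' add -ul; stems whose second-to-last letter is 'm' add ra- … -ori around the stem.
So kutugahd → kutugahdar.

kutugahdar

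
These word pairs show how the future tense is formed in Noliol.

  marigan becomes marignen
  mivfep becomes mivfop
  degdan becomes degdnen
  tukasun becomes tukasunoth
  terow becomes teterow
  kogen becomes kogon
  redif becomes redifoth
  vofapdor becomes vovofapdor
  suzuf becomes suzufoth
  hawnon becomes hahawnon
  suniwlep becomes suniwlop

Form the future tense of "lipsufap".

"lipsufap" has last vowel 'a'. The stems whose last vowel is 'a' (degdan → degdnen, marigan → marignen) delete the last vowel and add -en.
The other patterns: stems whose last vowel is 'o' repeat the first consonant+vowel as a prefix; stems whose last vowel is 'e' change the last vowel to 'o'; stems whose last vowel is 'i' or 'u' add -oth.
So lipsufap → lipsufpen.

lipsufpen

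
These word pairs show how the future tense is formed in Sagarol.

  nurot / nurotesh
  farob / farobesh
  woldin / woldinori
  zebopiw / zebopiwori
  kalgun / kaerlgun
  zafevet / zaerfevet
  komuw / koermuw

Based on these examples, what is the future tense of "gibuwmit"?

woldin and kalgun both end in -n yet inflect differently (woldinori, kaerlgun), so the final letter is not what conditions the rule; the last vowel is.
"gibuwmit" has last vowel 'i'. The stems whose last vowel is 'i' (woldin → woldinori, zebopiw → zebopiwori) add -ori.
The other patterns: stems whose last vowel is 'o' add -esh; stems whose last vowel is 'e' or 'u' insert -er- after the first vowel.
So gibuwmit → gibuwmitori.

gibuwmitori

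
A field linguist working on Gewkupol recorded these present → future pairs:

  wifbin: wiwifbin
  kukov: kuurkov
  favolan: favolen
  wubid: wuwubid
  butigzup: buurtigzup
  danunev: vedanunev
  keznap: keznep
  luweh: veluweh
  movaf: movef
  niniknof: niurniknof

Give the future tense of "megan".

wifbin and favolan both end in -n yet inflect differently (wiwifbin, favolen), so the final letter is not what conditions the rule; the last vowel is.
"megan" has last vowel 'a'. The stems whose last vowel is 'a' (keznap → keznep, favolan → favolen, movaf → movef) change the last vowel to 'e'.
The other patterns: stems whose last vowel is 'i' repeat the first consonant+vowel as a prefix; stems whose last vowel is 'e' add the prefix ve-; stems whose last vowel is 'o' or 'u' insert -ur- after the first vowel.
So megan → megen.

megen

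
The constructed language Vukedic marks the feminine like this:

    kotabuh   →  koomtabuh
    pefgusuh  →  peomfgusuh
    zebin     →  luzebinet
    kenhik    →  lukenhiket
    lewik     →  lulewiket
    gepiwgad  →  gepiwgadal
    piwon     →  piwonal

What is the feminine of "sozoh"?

zebin and piwon both end in -n yet inflect differently (luzebinet, piwonal), so the final letter is not what conditions the rule; the last vowel is.
"sozoh" has last vowel 'o'. The one such stem in the data (piwon → piwonal) adds -al, so the same rule applies.
So sozoh → sozohal.

sozohal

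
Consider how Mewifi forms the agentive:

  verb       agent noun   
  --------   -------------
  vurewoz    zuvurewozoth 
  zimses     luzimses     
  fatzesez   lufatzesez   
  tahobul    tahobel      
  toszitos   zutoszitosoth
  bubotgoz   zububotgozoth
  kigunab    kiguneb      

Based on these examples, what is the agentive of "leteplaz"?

toszitos and zimses both end in -s yet inflect differently (zutoszitosoth, luzimses), so the final letter is not what conditions the rule; the last vowel is.
"leteplaz" has last vowel 'a'. The one such stem in the data (kigunab → kiguneb) changes the last vowel to 'e' (as does tahobul), so the same rule applies.
So leteplaz → leteplez.

leteplez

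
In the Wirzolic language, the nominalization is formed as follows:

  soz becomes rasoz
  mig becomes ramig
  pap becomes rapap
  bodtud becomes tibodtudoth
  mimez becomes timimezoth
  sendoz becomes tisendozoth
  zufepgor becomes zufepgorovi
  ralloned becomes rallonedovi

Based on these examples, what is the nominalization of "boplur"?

"boplur" has 2 vowels. The stems with 2 vowels (bodtud → tibodtudoth, mimez → timimezoth, sendoz → tisendozoth) add ti- … -oth around the stem.
The other patterns: stems with 1 vowel add the prefix ra-; stems with 3 vowels add -ovi.
So boplur → tibopluroth.

tibopluroth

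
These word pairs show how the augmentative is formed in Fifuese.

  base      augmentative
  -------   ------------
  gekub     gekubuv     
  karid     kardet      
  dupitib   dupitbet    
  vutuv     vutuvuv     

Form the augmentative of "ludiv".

dupitib and gekub both end in -b yet inflect differently (dupitbet, gekubuv), so the final letter is not what conditions the rule; the last vowel is.
"ludiv" has last vowel 'i'. The stems whose last vowel is 'i' (dupitib → dupitbet, karid → kardet) delete the last vowel and add -et.
So ludiv → ludvet.

ludvet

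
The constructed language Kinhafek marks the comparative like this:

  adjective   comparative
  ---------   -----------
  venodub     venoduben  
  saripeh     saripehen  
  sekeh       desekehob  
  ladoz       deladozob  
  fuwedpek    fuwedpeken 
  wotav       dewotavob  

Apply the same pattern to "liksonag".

liksonagen

"liksonag" has 3 vowels. The stems with 3 vowels (saripeh → saripehen, venodub → venoduben, fuwedpek → fuwedpeken) add -en.
So liksonag → liksonagen.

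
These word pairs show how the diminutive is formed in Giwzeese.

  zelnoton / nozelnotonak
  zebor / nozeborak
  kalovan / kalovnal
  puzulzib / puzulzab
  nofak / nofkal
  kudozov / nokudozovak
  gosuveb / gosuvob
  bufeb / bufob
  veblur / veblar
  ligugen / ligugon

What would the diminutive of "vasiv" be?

"vasiv" has last vowel 'i'. The one such stem in the data (puzulzib → puzulzab) changes the last vowel to 'a' (as does veblur), so the same rule applies.
So vasiv → vasav.

vasav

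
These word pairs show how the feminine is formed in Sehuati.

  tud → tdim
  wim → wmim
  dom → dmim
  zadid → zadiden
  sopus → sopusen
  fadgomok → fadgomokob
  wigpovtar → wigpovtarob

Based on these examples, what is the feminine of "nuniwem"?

nuniwemob

"nuniwem" has 3 vowels. The stems with 3 vowels (fadgomok → fadgomokob, wigpovtar → wigpovtarob) add -ob.
So nuniwem → nuniwemob.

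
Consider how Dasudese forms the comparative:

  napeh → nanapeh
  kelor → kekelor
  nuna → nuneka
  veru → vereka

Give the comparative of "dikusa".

dikuseka

"dikusa" ends in a vowel. The stems ending in a vowel (nuna → nuneka, veru → vereka) drop the final letter and add -eka.
The other pattern: stems ending in a consonant repeat the first consonant+vowel as a prefix.
So dikusa → dikuseka.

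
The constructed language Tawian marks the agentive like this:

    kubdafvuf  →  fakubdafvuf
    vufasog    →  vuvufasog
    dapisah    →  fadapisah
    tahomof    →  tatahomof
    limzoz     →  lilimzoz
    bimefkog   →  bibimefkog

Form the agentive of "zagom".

zazagom

tahomof and kubdafvuf both end in -f yet inflect differently (tatahomof, fakubdafvuf), so the final letter is not what conditions the rule; the last vowel is.
"zagom" has last vowel 'o'. The stems whose last vowel is 'o' (tahomof → tatahomof, vufasog → vuvufasog, limzoz → lilimzoz) repeat the first consonant+vowel as a prefix.
So zagom → zazagom.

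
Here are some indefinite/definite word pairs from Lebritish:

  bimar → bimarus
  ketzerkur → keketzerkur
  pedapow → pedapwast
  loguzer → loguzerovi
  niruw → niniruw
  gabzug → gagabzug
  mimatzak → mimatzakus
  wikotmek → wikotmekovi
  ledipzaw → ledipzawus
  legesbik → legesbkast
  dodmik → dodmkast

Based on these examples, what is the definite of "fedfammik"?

loguzer and ketzerkur both end in -r yet inflect differently (loguzerovi, keketzerkur), so the final letter is not what conditions the rule; the last vowel is.
"fedfammik" has last vowel 'i'. The stems whose last vowel is 'i' (dodmik → dodmkast, legesbik → legesbkast) delete the last vowel and add -ast.
The other patterns: stems whose last vowel is 'e' add -ovi; stems whose last vowel is 'u' repeat the first consonant+vowel as a prefix; stems whose last vowel is 'a' add -us.
So fedfammik → fedfammkast.

fedfammkast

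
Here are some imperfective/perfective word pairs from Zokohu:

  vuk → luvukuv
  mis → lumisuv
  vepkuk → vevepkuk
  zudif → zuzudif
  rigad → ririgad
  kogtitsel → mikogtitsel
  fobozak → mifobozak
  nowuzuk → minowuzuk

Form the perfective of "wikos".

wiwikos

vuk and vepkuk both end in -k yet inflect differently (luvukuv, vevepkuk), so the final letter is not what conditions the rule; the number of vowels is.
"wikos" has 2 vowels. The stems with 2 vowels (vepkuk → vevepkuk, zudif → zuzudif, rigad → ririgad) repeat the first consonant+vowel as a prefix.
The other patterns: stems with 1 vowel add lu- … -uv around the stem; stems with 3 vowels add the prefix mi-.
So wikos → wiwikos.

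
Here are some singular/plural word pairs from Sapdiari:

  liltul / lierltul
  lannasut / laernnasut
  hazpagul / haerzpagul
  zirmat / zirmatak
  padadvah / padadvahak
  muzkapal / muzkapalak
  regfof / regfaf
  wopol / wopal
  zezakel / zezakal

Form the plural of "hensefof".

hensefaf

lannasut and zirmat both end in -t yet inflect differently (laernnasut, zirmatak), so the final letter is not what conditions the rule; the last vowel is.
"hensefof" has last vowel 'o'. The stems whose last vowel is 'o' (regfof → regfaf, wopol → wopal) change the last vowel to 'a'.
So hensefof → hensefaf.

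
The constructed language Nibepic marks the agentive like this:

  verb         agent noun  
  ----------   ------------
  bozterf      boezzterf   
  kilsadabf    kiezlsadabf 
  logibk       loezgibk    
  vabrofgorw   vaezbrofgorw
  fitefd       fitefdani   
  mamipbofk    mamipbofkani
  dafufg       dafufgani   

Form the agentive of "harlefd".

harlefdani

logibk and mamipbofk both end in -k yet inflect differently (loezgibk, mamipbofkani), so the final letter is not what conditions the rule; the second-to-last letter is.
"harlefd" has second-to-last letter 'f'. The stems whose second-to-last letter is 'f' (fitefd → fitefdani, mamipbofk → mamipbofkani, dafufg → dafufgani) add -ani.
The other pattern: stems whose second-to-last letter is 'b' or 'r' insert -ez- after the first vowel.
So harlefd → harlefdani.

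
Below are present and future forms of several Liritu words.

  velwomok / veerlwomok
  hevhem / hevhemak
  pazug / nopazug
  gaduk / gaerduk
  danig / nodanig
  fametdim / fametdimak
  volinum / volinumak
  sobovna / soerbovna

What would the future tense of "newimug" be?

"newimug" ends in -g. The stems ending in -g (pazug → nopazug, danig → nodanig) add the prefix no-.
So newimug → nonewimug.

nonewimug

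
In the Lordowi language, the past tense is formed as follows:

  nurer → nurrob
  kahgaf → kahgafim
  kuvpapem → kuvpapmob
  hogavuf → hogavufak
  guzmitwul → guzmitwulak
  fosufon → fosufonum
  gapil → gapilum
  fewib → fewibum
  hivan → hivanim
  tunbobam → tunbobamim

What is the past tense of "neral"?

hogavuf and kahgaf both end in -f yet inflect differently (hogavufak, kahgafim), so the final letter is not what conditions the rule; the last vowel is.
"neral" has last vowel 'a'. The stems whose last vowel is 'a' (kahgaf → kahgafim, tunbobam → tunbobamim, hivan → hivanim) add -im.
So neral → neralim.

neralim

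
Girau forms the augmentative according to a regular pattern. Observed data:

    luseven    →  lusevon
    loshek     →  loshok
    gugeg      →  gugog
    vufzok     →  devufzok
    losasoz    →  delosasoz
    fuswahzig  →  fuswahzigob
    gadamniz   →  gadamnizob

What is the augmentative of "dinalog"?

loshek and vufzok both end in -k yet inflect differently (loshok, devufzok), so the final letter is not what conditions the rule; the last vowel is.
"dinalog" has last vowel 'o'. The stems whose last vowel is 'o' (vufzok → devufzok, losasoz → delosasoz) add the prefix de-.
The other patterns: stems whose last vowel is 'e' change the last vowel to 'o'; stems whose last vowel is 'i' add -ob.
So dinalog → dedinalog.

dedinalog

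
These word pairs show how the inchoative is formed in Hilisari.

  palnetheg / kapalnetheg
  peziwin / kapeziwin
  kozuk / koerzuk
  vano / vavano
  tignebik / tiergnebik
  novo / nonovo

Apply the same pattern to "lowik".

tignebik and peziwin both have last vowel 'i' yet inflect differently (tiergnebik, kapeziwin), so the last vowel is not what conditions the rule; the final letter is.
"lowik" ends in -k. The stems ending in -k (kozuk → koerzuk, tignebik → tiergnebik) insert -er- after the first vowel.
The other patterns: stems ending in -o repeat the first consonant+vowel as a prefix; stems ending in -g or -n add the prefix ka-.
So lowik → loerwik.

loerwik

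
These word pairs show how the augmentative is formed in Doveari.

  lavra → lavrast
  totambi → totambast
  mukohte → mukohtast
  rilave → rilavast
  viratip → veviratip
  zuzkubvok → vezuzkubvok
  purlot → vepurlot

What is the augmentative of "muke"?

totambi and viratip both have last vowel 'i' yet inflect differently (totambast, veviratip), so the last vowel is not what conditions the rule; whether the stem ends in a vowel or a consonant is.
"muke" ends in a vowel. The stems ending in a vowel (lavra → lavrast, totambi → totambast, mukohte → mukohtast) drop the final letter and add -ast.
So muke → mukast.

mukast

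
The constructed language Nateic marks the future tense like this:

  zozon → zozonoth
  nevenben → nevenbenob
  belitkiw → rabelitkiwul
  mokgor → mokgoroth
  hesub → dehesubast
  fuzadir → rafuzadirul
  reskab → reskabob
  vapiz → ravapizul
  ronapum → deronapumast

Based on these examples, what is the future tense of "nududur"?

denududurast

"nududur" has last vowel 'u'. The stems whose last vowel is 'u' (ronapum → deronapumast, hesub → dehesubast) add de- … -ast around the stem.
The other patterns: stems whose last vowel is 'a' or 'e' add -ob; stems whose last vowel is 'i' add ra- … -ul around the stem; stems whose last vowel is 'o' add -oth.
So nududur → denududurast.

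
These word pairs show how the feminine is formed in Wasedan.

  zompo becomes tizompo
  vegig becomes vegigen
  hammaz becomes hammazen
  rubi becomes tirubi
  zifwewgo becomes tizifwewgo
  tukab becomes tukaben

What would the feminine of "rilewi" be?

"rilewi" ends in a vowel. The stems ending in a vowel (zompo → tizompo, rubi → tirubi, zifwewgo → tizifwewgo) add the prefix ti-.
So rilewi → tirilewi.

tirilewi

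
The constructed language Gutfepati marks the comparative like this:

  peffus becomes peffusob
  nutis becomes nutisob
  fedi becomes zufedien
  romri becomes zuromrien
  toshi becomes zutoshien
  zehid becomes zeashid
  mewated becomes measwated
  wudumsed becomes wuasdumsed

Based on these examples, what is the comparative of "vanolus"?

"vanolus" ends in -s. The stems ending in -s (peffus → peffusob, nutis → nutisob) add -ob.
So vanolus → vanolusob.

vanolusob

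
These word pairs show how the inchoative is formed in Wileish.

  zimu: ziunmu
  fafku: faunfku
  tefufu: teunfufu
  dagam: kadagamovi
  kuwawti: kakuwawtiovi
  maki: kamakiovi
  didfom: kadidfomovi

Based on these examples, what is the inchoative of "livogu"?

liunvogu

zimu and dagam both have 2 vowels yet inflect differently (ziunmu, kadagamovi), so the number of vowels is not what conditions the rule; the final letter is.
"livogu" ends in -u. The stems ending in -u (zimu → ziunmu, fafku → faunfku, tefufu → teunfufu) insert -un- after the first vowel.
So livogu → liunvogu.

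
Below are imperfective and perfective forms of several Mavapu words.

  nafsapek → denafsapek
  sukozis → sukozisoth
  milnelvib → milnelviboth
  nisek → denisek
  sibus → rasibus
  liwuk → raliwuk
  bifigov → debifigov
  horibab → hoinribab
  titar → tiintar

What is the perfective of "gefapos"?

degefapos

horibab and milnelvib both end in -b yet inflect differently (hoinribab, milnelviboth), so the final letter is not what conditions the rule; the last vowel is.
"gefapos" has last vowel 'o'. The one such stem in the data (bifigov → debifigov) adds the prefix de-, so the same rule applies.
So gefapos → degefapos.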